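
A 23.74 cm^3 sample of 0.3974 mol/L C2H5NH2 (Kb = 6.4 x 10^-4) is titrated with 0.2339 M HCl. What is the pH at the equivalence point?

n(C2H5NH2) = 0.3974 x 0.02374 = 0.009434 mol; V(HCl) at equivalence = 0.009434/0.2339 = 0.04033 L.
At equivalence the base is fully converted to C2H5NH3+; total volume = 0.06407 L, so [C2H5NH3+] = 0.009434/0.06407 = 0.1472 M.
Ka(C2H5NH3+) = Kw/Kb = 1.0e-14 / 6.4 x 10^-4 = 1.56e-11.
[H^+] = sqrt(Ka x [C2H5NH3+]) = sqrt(1.56e-11 x 0.1472) = 1.52e-6 M.
pH = -log(1.52e-6) = 5.82.

5.82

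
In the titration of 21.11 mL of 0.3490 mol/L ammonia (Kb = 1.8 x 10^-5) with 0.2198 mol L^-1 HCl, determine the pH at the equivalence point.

n(NH3) = 0.3490 x 0.02111 = 0.007367 mol; V(HCl) at equivalence = 0.007367/0.2198 = 0.03352 L.
At equivalence the base is fully converted to NH4+; total volume = 0.05463 L, so [NH4+] = 0.007367/0.05463 = 0.1349 M.
Ka(NH4+) = Kw/Kb = 1.0e-14 / 1.8 x 10^-5 = 5.56e-10.
[H^+] = sqrt(Ka x [NH4+]) = sqrt(5.56e-10 x 0.1349) = 8.66e-6 M.
pH = -log(8.66e-6) = 5.06.

5.06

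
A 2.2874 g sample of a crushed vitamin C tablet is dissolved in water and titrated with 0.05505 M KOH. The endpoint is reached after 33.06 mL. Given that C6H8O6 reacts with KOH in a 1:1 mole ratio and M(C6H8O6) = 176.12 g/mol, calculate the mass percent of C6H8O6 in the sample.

n(KOH) = 0.05505 x 0.03306 = 0.001820 mol.
n(C6H8O6) = 0.001820 / 1 = 0.001820 mol.
mass of C6H8O6 = 0.001820 x 176.12 = 0.3205 g.
% purity = 0.3205 / 2.2874 x 100 = 14.0%.

14.0%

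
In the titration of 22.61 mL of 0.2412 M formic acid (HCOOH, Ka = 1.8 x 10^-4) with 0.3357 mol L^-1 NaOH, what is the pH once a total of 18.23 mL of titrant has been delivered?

12.21

n(acid) = 0.2412 x 0.02261 = 0.005454 mol; n(NaOH) added = 0.3357 x 0.01823 = 0.006120 mol.
Base is in excess by 0.006120 - 0.005454 = 0.0006663 mol in a total volume of 0.04084 L.
[OH^-] = 0.0006663/0.04084 = 0.01631 M, so pOH = 1.79 and pH = 14.00 - 1.79 = 12.21.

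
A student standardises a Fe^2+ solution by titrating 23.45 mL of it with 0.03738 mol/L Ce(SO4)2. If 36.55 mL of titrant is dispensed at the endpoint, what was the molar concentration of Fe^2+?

0.0583 M

n(Ce(SO4)2) = 0.03738 x 0.03655 = 0.001366 mol.
From the balanced equation, 1 mol Ce(SO4)2 reacts with 1 mol Fe^2+, so n(Fe^2+) = 0.001366 x 1/1 = 0.001366 mol.
[Fe^2+] = 0.001366 / 0.02345 L = 0.0583 M.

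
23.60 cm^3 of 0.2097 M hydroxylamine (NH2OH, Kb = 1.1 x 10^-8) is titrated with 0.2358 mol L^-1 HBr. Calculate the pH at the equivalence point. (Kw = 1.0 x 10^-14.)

n(NH2OH) = 0.2097 x 0.02360 = 0.004949 mol; V(HBr) at equivalence = 0.004949/0.2358 = 0.02099 L.
At equivalence the base is fully converted to NH3OH+; total volume = 0.04459 L, so [NH3OH+] = 0.004949/0.04459 = 0.1110 M.
Ka(NH3OH+) = Kw/Kb = 1.0e-14 / 1.1 x 10^-8 = 9.09e-7.
[H^+] = sqrt(Ka x [NH3OH+]) = sqrt(9.09e-7 x 0.1110) = 0.000318 M.
pH = -log(0.000318) = 3.50.

3.50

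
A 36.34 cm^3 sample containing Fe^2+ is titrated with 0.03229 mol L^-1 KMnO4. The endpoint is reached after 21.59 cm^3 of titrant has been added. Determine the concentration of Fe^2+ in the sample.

n(KMnO4) = 0.03229 x 0.02159 = 0.0006971 mol.
From the balanced equation, 1 mol KMnO4 reacts with 5 mol Fe^2+, so n(Fe^2+) = 0.0006971 x 5/1 = 0.003486 mol.
[Fe^2+] = 0.003486 / 0.03634 L = 0.0959 M.

0.0959 M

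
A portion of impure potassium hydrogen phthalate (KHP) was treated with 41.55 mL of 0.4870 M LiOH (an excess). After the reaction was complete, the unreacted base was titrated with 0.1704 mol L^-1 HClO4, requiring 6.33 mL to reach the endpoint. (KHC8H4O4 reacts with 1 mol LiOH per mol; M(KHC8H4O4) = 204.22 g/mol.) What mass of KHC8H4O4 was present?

Total n(LiOH) added = 0.4870 x 0.04155 = 0.02023 mol.
n(HClO4) used = 0.1704 x 0.006330 = 0.001079 mol, which equals the excess n(LiOH).
So n(LiOH) consumed by the sample = 0.02023 - 0.001079 = 0.01916 mol.
n(KHC8H4O4) = 0.01916 / 1 = 0.01916 mol.
mass = 0.01916 mol x 204.22 g/mol = 3.91 g.

3.91 g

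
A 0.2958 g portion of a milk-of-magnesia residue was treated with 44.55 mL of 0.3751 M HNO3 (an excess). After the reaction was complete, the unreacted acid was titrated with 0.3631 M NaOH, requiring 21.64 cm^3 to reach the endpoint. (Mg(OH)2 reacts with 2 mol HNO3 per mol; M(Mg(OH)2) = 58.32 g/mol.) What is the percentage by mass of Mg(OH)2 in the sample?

Total n(HNO3) added = 0.3751 x 0.04455 = 0.01671 mol.
n(NaOH) used = 0.3631 x 0.02164 = 0.007857 mol, which equals the excess n(HNO3).
So n(HNO3) consumed by the sample = 0.01671 - 0.007857 = 0.008853 mol.
n(Mg(OH)2) = 0.008853 / 2 = 0.004427 mol.
mass Mg(OH)2 = 0.004427 x 58.32 = 0.2582 g, so %Mg(OH)2 = 0.2582/0.2958 x 100 = 87.3%.

87.3%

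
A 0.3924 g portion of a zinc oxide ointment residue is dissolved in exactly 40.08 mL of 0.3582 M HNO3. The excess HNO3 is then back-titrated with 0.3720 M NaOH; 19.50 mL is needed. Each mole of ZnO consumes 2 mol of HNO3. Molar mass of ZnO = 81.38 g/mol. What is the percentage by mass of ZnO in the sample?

73.7%

Total n(HNO3) added = 0.3582 x 0.04008 = 0.01436 mol.
n(NaOH) used = 0.3720 x 0.01950 = 0.007254 mol, which equals the excess n(HNO3).
So n(HNO3) consumed by the sample = 0.01436 - 0.007254 = 0.007103 mol.
n(ZnO) = 0.007103 / 2 = 0.003551 mol.
mass ZnO = 0.003551 x 81.38 = 0.2890 g, so %ZnO = 0.2890/0.3924 x 100 = 73.7%.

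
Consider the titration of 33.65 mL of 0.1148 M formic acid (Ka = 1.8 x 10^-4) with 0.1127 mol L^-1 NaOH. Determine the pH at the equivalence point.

n(HCOOH) = 0.1148 x 0.03365 = 0.003863 mol; V(NaOH) at equivalence = 0.003863/0.1127 = 0.03428 L.
At equivalence all the acid is converted to HCOO-; total volume = 0.03365 + 0.03428 = 0.06793 L, so [HCOO-] = 0.003863/0.06793 = 0.05687 M.
Kb = Kw/Ka = 1.0e-14 / 1.8 x 10^-4 = 5.56e-11.
[OH^-] = sqrt(Kb x [HCOO-]) = sqrt(5.56e-11 x 0.05687) = 1.78e-6 M.
pOH = 5.75, so pH = 14.00 - 5.75 = 8.25.

8.25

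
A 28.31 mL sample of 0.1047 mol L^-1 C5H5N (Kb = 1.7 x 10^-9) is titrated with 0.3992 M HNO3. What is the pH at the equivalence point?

3.16

n(C5H5N) = 0.1047 x 0.02831 = 0.002964 mol; V(HNO3) at equivalence = 0.002964/0.3992 = 0.007425 L.
At equivalence the base is fully converted to C5H5NH+; total volume = 0.03573 L, so [C5H5NH+] = 0.002964/0.03573 = 0.08295 M.
Ka(C5H5NH+) = Kw/Kb = 1.0e-14 / 1.7 x 10^-9 = 5.88e-6.
[H^+] = sqrt(Ka x [C5H5NH+]) = sqrt(5.88e-6 x 0.08295) = 0.000699 M.
pH = -log(0.000699) = 3.16.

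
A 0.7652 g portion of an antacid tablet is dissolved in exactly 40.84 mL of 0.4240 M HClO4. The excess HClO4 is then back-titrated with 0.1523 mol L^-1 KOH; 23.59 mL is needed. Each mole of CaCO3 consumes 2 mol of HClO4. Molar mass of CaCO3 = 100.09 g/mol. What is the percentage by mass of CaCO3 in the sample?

89.8%

Total n(HClO4) added = 0.4240 x 0.04084 = 0.01732 mol.
n(KOH) used = 0.1523 x 0.02359 = 0.003593 mol, which equals the excess n(HClO4).
So n(HClO4) consumed by the sample = 0.01732 - 0.003593 = 0.01372 mol.
n(CaCO3) = 0.01372 / 2 = 0.006862 mol.
mass CaCO3 = 0.006862 x 100.09 = 0.6868 g, so %CaCO3 = 0.6868/0.7652 x 100 = 89.8%.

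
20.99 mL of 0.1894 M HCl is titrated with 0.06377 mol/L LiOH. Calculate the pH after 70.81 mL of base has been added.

11.77

n(acid) = 0.1894 x 0.02099 = 0.003976 mol; n(LiOH) added = 0.06377 x 0.07081 = 0.004516 mol.
Base is in excess by 0.004516 - 0.003976 = 0.0005400 mol in a total volume of 0.09180 L.
[OH^-] = 0.0005400/0.09180 = 0.005883 M, so pOH = 2.23 and pH = 14.00 - 2.23 = 11.77.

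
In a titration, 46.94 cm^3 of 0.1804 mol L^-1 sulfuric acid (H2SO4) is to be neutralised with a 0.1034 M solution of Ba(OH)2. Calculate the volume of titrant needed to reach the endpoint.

n(H2SO4) = 0.1804 mol/L x 0.04694 L = 0.008468 mol.
At equivalence n(Ba(OH)2) = n(H2SO4) = 0.008468 mol.
V(Ba(OH)2) = 0.008468 / 0.1034 = 0.08190 L = 81.9 mL.

81.9 mL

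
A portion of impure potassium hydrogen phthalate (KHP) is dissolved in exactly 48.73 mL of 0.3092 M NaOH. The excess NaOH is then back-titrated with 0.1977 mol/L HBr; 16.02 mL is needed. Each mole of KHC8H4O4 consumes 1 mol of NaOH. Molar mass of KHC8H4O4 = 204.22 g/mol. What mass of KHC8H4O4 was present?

Total n(NaOH) added = 0.3092 x 0.04873 = 0.01507 mol.
n(HBr) used = 0.1977 x 0.01602 = 0.003167 mol, which equals the excess n(NaOH).
So n(NaOH) consumed by the sample = 0.01507 - 0.003167 = 0.01190 mol.
n(KHC8H4O4) = 0.01190 / 1 = 0.01190 mol.
mass = 0.01190 mol x 204.22 g/mol = 2.43 g.

2.43 g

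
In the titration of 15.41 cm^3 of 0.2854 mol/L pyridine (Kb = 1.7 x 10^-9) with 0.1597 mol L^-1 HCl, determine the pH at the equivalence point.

n(C5H5N) = 0.2854 x 0.01541 = 0.004398 mol; V(HCl) at equivalence = 0.004398/0.1597 = 0.02754 L.
At equivalence the base is fully converted to C5H5NH+; total volume = 0.04295 L, so [C5H5NH+] = 0.004398/0.04295 = 0.1024 M.
Ka(C5H5NH+) = Kw/Kb = 1.0e-14 / 1.7 x 10^-9 = 5.88e-6.
[H^+] = sqrt(Ka x [C5H5NH+]) = sqrt(5.88e-6 x 0.1024) = 0.000776 M.
pH = -log(0.000776) = 3.11.

3.11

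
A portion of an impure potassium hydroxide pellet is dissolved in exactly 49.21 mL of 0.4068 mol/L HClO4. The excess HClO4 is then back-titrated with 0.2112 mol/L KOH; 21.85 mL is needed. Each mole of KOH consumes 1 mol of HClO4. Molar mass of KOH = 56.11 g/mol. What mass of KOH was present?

0.864 g

Total n(HClO4) added = 0.4068 x 0.04921 = 0.02002 mol.
n(KOH) used = 0.2112 x 0.02185 = 0.004615 mol, which equals the excess n(HClO4).
So n(HClO4) consumed by the sample = 0.02002 - 0.004615 = 0.01540 mol.
n(KOH) = 0.01540 / 1 = 0.01540 mol.
mass = 0.01540 mol x 56.11 g/mol = 0.864 g.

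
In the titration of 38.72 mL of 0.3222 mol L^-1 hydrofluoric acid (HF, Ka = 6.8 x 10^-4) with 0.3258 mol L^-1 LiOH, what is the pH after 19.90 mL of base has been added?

Initial n(HF) = 0.3222 x 0.03872 = 0.01248 mol.
n(LiOH) added = 0.3258 x 0.01990 = 0.006483 mol, converting that many moles of HF to F-.
Remaining n(HF) = 0.005992 mol; n(F-) = 0.006483 mol.
By Henderson-Hasselbalch, pH = pKa + log([A^-]/[HA]) = 3.17 + log(0.006483/0.005992) = 3.17 + (+0.03) = 3.20.

3.20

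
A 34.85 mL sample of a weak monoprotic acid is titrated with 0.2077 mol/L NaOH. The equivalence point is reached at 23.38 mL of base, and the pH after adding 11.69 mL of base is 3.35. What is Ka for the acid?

11.69 mL is half of the equivalence volume, so this is the half-equivalence point where [HA] = [A^-].
At half-equivalence pH = pKa, so pKa = 3.35.
Ka = 10^(-3.35) = 4.5 x 10^-4.

4.5 x 10^-4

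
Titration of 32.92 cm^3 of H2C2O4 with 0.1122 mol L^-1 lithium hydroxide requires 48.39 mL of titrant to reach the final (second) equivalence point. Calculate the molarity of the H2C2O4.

n(LiOH) = 0.1122 x 0.04839 = 0.005429 mol.
At the final (second) equivalence point, 2 mol OH^- react per mol H2C2O4, so n(H2C2O4) = 0.005429 / 2 = 0.002715 mol.
[H2C2O4] = 0.002715 / 0.03292 L = 0.0825 M.

0.0825 M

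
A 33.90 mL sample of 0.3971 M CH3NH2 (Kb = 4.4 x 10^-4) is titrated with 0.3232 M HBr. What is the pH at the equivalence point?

n(CH3NH2) = 0.3971 x 0.03390 = 0.01346 mol; V(HBr) at equivalence = 0.01346/0.3232 = 0.04165 L.
At equivalence the base is fully converted to CH3NH3+; total volume = 0.07555 L, so [CH3NH3+] = 0.01346/0.07555 = 0.1782 M.
Ka(CH3NH3+) = Kw/Kb = 1.0e-14 / 4.4 x 10^-4 = 2.27e-11.
[H^+] = sqrt(Ka x [CH3NH3+]) = sqrt(2.27e-11 x 0.1782) = 2.01e-6 M.
pH = -log(2.01e-6) = 5.70.

5.70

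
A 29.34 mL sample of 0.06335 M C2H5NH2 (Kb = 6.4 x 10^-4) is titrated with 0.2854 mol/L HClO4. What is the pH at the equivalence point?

6.05

n(C2H5NH2) = 0.06335 x 0.02934 = 0.001859 mol; V(HClO4) at equivalence = 0.001859/0.2854 = 0.006513 L.
At equivalence the base is fully converted to C2H5NH3+; total volume = 0.03585 L, so [C2H5NH3+] = 0.001859/0.03585 = 0.05184 M.
Ka(C2H5NH3+) = Kw/Kb = 1.0e-14 / 6.4 x 10^-4 = 1.56e-11.
[H^+] = sqrt(Ka x [C2H5NH3+]) = sqrt(1.56e-11 x 0.05184) = 9.00e-7 M.
pH = -log(9.00e-7) = 6.05.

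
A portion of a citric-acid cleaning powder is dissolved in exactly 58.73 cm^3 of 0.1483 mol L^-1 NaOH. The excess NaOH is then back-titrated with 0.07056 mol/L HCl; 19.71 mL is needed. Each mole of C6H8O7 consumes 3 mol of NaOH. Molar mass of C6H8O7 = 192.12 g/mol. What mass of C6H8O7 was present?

Total n(NaOH) added = 0.1483 x 0.05873 = 0.008710 mol.
n(HCl) used = 0.07056 x 0.01971 = 0.001391 mol, which equals the excess n(NaOH).
So n(NaOH) consumed by the sample = 0.008710 - 0.001391 = 0.007319 mol.
n(C6H8O7) = 0.007319 / 3 = 0.002440 mol.
mass = 0.002440 mol x 192.12 g/mol = 0.469 g.

0.469 g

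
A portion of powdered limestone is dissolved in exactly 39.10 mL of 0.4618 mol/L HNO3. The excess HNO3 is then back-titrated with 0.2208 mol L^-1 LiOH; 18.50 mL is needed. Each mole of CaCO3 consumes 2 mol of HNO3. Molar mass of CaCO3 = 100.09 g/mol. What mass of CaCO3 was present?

0.699 g

Total n(HNO3) added = 0.4618 x 0.03910 = 0.01806 mol.
n(LiOH) used = 0.2208 x 0.01850 = 0.004085 mol, which equals the excess n(HNO3).
So n(HNO3) consumed by the sample = 0.01806 - 0.004085 = 0.01397 mol.
n(CaCO3) = 0.01397 / 2 = 0.006986 mol.
mass = 0.006986 mol x 100.09 g/mol = 0.699 g.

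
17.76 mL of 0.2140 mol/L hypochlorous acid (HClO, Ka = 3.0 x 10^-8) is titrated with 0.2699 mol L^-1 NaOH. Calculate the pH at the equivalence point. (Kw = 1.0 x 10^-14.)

10.30

n(HClO) = 0.2140 x 0.01776 = 0.003801 mol; V(NaOH) at equivalence = 0.003801/0.2699 = 0.01408 L.
At equivalence all the acid is converted to ClO-; total volume = 0.01776 + 0.01408 = 0.03184 L, so [ClO-] = 0.003801/0.03184 = 0.1194 M.
Kb = Kw/Ka = 1.0e-14 / 3.0 x 10^-8 = 3.33e-7.
[OH^-] = sqrt(Kb x [ClO-]) = sqrt(3.33e-7 x 0.1194) = 0.000199 M.
pOH = 3.70, so pH = 14.00 - 3.70 = 10.30.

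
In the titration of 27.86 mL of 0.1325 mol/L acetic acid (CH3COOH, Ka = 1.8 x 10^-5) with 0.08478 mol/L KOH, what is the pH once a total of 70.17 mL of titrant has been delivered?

12.36

n(acid) = 0.1325 x 0.02786 = 0.003691 mol; n(KOH) added = 0.08478 x 0.07017 = 0.005949 mol.
Base is in excess by 0.005949 - 0.003691 = 0.002258 mol in a total volume of 0.09803 L.
[OH^-] = 0.002258/0.09803 = 0.02303 M, so pOH = 1.64 and pH = 14.00 - 1.64 = 12.36.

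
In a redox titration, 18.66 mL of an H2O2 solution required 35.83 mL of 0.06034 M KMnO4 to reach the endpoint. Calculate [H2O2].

0.290 M

n(KMnO4) = 0.06034 x 0.03583 = 0.002162 mol.
From the balanced equation, 2 mol KMnO4 reacts with 5 mol H2O2, so n(H2O2) = 0.002162 x 5/2 = 0.005405 mol.
[H2O2] = 0.005405 / 0.01866 L = 0.290 M.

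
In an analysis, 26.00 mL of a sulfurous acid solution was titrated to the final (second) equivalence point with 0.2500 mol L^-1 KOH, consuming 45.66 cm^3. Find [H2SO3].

0.220 M

n(KOH) = 0.2500 x 0.04566 = 0.01141 mol.
At the final (second) equivalence point, 2 mol OH^- react per mol H2SO3, so n(H2SO3) = 0.01141 / 2 = 0.005707 mol.
[H2SO3] = 0.005707 / 0.02600 L = 0.220 M.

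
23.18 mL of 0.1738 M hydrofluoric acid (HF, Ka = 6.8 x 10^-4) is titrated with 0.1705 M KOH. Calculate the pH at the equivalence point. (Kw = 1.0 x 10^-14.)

8.05

n(HF) = 0.1738 x 0.02318 = 0.004029 mol; V(KOH) at equivalence = 0.004029/0.1705 = 0.02363 L.
At equivalence all the acid is converted to F-; total volume = 0.02318 + 0.02363 = 0.04681 L, so [F-] = 0.004029/0.04681 = 0.08607 M.
Kb = Kw/Ka = 1.0e-14 / 6.8 x 10^-4 = 1.47e-11.
[OH^-] = sqrt(Kb x [F-]) = sqrt(1.47e-11 x 0.08607) = 1.13e-6 M.
pOH = 5.95, so pH = 14.00 - 5.95 = 8.05.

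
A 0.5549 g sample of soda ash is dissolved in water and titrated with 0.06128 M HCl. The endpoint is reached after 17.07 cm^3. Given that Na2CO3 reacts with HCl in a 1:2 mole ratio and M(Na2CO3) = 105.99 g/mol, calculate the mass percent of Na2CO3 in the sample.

9.99%

n(HCl) = 0.06128 x 0.01707 = 0.001046 mol.
n(Na2CO3) = 0.001046 / 2 = 0.0005230 mol.
mass of Na2CO3 = 0.0005230 x 105.99 = 0.05544 g.
% purity = 0.05544 / 0.5549 x 100 = 9.99%.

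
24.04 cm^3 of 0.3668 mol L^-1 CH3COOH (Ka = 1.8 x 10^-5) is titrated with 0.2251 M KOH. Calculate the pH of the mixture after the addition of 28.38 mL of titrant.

Initial n(CH3COOH) = 0.3668 x 0.02404 = 0.008818 mol.
n(KOH) added = 0.2251 x 0.02838 = 0.006388 mol, converting that many moles of CH3COOH to CH3COO-.
Remaining n(CH3COOH) = 0.002430 mol; n(CH3COO-) = 0.006388 mol.
By Henderson-Hasselbalch, pH = pKa + log([A^-]/[HA]) = 4.74 + log(0.006388/0.002430) = 4.74 + (+0.42) = 5.16.

5.16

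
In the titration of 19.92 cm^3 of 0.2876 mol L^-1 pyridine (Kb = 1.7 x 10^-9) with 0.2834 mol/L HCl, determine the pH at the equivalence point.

n(C5H5N) = 0.2876 x 0.01992 = 0.005729 mol; V(HCl) at equivalence = 0.005729/0.2834 = 0.02022 L.
At equivalence the base is fully converted to C5H5NH+; total volume = 0.04014 L, so [C5H5NH+] = 0.005729/0.04014 = 0.1427 M.
Ka(C5H5NH+) = Kw/Kb = 1.0e-14 / 1.7 x 10^-9 = 5.88e-6.
[H^+] = sqrt(Ka x [C5H5NH+]) = sqrt(5.88e-6 x 0.1427) = 0.000916 M.
pH = -log(0.000916) = 3.04.

3.04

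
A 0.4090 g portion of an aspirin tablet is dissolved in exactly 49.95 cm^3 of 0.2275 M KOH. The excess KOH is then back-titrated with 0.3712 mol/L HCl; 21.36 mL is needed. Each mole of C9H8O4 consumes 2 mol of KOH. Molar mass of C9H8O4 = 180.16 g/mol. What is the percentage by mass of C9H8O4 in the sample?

75.6%

Total n(KOH) added = 0.2275 x 0.04995 = 0.01136 mol.
n(HCl) used = 0.3712 x 0.02136 = 0.007929 mol, which equals the excess n(KOH).
So n(KOH) consumed by the sample = 0.01136 - 0.007929 = 0.003435 mol.
n(C9H8O4) = 0.003435 / 2 = 0.001717 mol.
mass C9H8O4 = 0.001717 x 180.16 = 0.3094 g, so %C9H8O4 = 0.3094/0.4090 x 100 = 75.6%.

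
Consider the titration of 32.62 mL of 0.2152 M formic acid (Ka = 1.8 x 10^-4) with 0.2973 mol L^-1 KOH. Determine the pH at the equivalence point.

8.42

n(HCOOH) = 0.2152 x 0.03262 = 0.007020 mol; V(KOH) at equivalence = 0.007020/0.2973 = 0.02361 L.
At equivalence all the acid is converted to HCOO-; total volume = 0.03262 + 0.02361 = 0.05623 L, so [HCOO-] = 0.007020/0.05623 = 0.1248 M.
Kb = Kw/Ka = 1.0e-14 / 1.8 x 10^-4 = 5.56e-11.
[OH^-] = sqrt(Kb x [HCOO-]) = sqrt(5.56e-11 x 0.1248) = 2.63e-6 M.
pOH = 5.58, so pH = 14.00 - 5.58 = 8.42.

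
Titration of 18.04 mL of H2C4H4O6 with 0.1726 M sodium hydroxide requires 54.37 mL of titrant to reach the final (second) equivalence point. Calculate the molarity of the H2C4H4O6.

n(NaOH) = 0.1726 x 0.05437 = 0.009384 mol.
At the final (second) equivalence point, 2 mol OH^- react per mol H2C4H4O6, so n(H2C4H4O6) = 0.009384 / 2 = 0.004692 mol.
[H2C4H4O6] = 0.004692 / 0.01804 L = 0.260 M.

0.260 M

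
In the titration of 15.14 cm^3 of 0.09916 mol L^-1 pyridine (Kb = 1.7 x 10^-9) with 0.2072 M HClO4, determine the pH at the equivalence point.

n(C5H5N) = 0.09916 x 0.01514 = 0.001501 mol; V(HClO4) at equivalence = 0.001501/0.2072 = 0.007246 L.
At equivalence the base is fully converted to C5H5NH+; total volume = 0.02239 L, so [C5H5NH+] = 0.001501/0.02239 = 0.06706 M.
Ka(C5H5NH+) = Kw/Kb = 1.0e-14 / 1.7 x 10^-9 = 5.88e-6.
[H^+] = sqrt(Ka x [C5H5NH+]) = sqrt(5.88e-6 x 0.06706) = 0.000628 M.
pH = -log(0.000628) = 3.20.

3.20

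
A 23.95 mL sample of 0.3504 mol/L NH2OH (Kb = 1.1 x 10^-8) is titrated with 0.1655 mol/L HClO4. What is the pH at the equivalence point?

3.50

n(NH2OH) = 0.3504 x 0.02395 = 0.008392 mol; V(HClO4) at equivalence = 0.008392/0.1655 = 0.05071 L.
At equivalence the base is fully converted to NH3OH+; total volume = 0.07466 L, so [NH3OH+] = 0.008392/0.07466 = 0.1124 M.
Ka(NH3OH+) = Kw/Kb = 1.0e-14 / 1.1 x 10^-8 = 9.09e-7.
[H^+] = sqrt(Ka x [NH3OH+]) = sqrt(9.09e-7 x 0.1124) = 0.000320 M.
pH = -log(0.000320) = 3.50.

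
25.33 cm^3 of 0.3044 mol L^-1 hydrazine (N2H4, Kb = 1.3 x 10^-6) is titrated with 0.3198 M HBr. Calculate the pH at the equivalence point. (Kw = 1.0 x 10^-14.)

4.46

n(N2H4) = 0.3044 x 0.02533 = 0.007710 mol; V(HBr) at equivalence = 0.007710/0.3198 = 0.02411 L.
At equivalence the base is fully converted to N2H5+; total volume = 0.04944 L, so [N2H5+] = 0.007710/0.04944 = 0.1560 M.
Ka(N2H5+) = Kw/Kb = 1.0e-14 / 1.3 x 10^-6 = 7.69e-9.
[H^+] = sqrt(Ka x [N2H5+]) = sqrt(7.69e-9 x 0.1560) = 3.46e-5 M.
pH = -log(3.46e-5) = 4.46.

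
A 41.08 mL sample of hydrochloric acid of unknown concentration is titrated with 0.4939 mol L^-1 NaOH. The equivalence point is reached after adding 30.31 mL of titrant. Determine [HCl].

n(NaOH) delivered = 0.4939 x 0.03031 = 0.01497 mol.
For a 1:1 reaction, n(HCl) = 0.01497 mol.
[HCl] = 0.01497 mol / 0.04108 L = 0.364 M.

0.364 M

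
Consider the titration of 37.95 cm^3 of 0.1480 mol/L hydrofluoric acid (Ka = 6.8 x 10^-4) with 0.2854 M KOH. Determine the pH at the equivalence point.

8.08

n(HF) = 0.1480 x 0.03795 = 0.005617 mol; V(KOH) at equivalence = 0.005617/0.2854 = 0.01968 L.
At equivalence all the acid is converted to F-; total volume = 0.03795 + 0.01968 = 0.05763 L, so [F-] = 0.005617/0.05763 = 0.09746 M.
Kb = Kw/Ka = 1.0e-14 / 6.8 x 10^-4 = 1.47e-11.
[OH^-] = sqrt(Kb x [F-]) = sqrt(1.47e-11 x 0.09746) = 1.20e-6 M.
pOH = 5.92, so pH = 14.00 - 5.92 = 8.08.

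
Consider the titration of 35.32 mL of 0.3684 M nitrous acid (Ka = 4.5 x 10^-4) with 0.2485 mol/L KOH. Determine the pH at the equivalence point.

n(HNO2) = 0.3684 x 0.03532 = 0.01301 mol; V(KOH) at equivalence = 0.01301/0.2485 = 0.05236 L.
At equivalence all the acid is converted to NO2-; total volume = 0.03532 + 0.05236 = 0.08768 L, so [NO2-] = 0.01301/0.08768 = 0.1484 M.
Kb = Kw/Ka = 1.0e-14 / 4.5 x 10^-4 = 2.22e-11.
[OH^-] = sqrt(Kb x [NO2-]) = sqrt(2.22e-11 x 0.1484) = 1.82e-6 M.
pOH = 5.74, so pH = 14.00 - 5.74 = 8.26.

8.26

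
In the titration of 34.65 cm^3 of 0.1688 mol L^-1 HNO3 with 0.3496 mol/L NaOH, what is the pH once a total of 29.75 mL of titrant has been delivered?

12.85

n(acid) = 0.1688 x 0.03465 = 0.005849 mol; n(NaOH) added = 0.3496 x 0.02975 = 0.01040 mol.
Base is in excess by 0.01040 - 0.005849 = 0.004552 mol in a total volume of 0.06440 L.
[OH^-] = 0.004552/0.06440 = 0.07068 M, so pOH = 1.15 and pH = 14.00 - 1.15 = 12.85.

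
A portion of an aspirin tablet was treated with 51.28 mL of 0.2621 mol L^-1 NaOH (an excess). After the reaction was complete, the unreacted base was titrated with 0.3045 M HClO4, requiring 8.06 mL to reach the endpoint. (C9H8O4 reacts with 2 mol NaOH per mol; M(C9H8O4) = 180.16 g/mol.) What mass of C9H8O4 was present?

0.990 g

Total n(NaOH) added = 0.2621 x 0.05128 = 0.01344 mol.
n(HClO4) used = 0.3045 x 0.008060 = 0.002454 mol, which equals the excess n(NaOH).
So n(NaOH) consumed by the sample = 0.01344 - 0.002454 = 0.01099 mol.
n(C9H8O4) = 0.01099 / 2 = 0.005493 mol.
mass = 0.005493 mol x 180.16 g/mol = 0.990 g.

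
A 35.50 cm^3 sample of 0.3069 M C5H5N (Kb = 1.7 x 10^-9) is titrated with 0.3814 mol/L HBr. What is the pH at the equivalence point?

n(C5H5N) = 0.3069 x 0.03550 = 0.01089 mol; V(HBr) at equivalence = 0.01089/0.3814 = 0.02857 L.
At equivalence the base is fully converted to C5H5NH+; total volume = 0.06407 L, so [C5H5NH+] = 0.01089/0.06407 = 0.1701 M.
Ka(C5H5NH+) = Kw/Kb = 1.0e-14 / 1.7 x 10^-9 = 5.88e-6.
[H^+] = sqrt(Ka x [C5H5NH+]) = sqrt(5.88e-6 x 0.1701) = 0.00100 M.
pH = -log(0.00100) = 3.00.

3.00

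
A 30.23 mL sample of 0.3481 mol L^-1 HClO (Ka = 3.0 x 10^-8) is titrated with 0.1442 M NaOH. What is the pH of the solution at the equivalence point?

n(HClO) = 0.3481 x 0.03023 = 0.01052 mol; V(NaOH) at equivalence = 0.01052/0.1442 = 0.07298 L.
At equivalence all the acid is converted to ClO-; total volume = 0.03023 + 0.07298 = 0.1032 L, so [ClO-] = 0.01052/0.1032 = 0.1020 M.
Kb = Kw/Ka = 1.0e-14 / 3.0 x 10^-8 = 3.33e-7.
[OH^-] = sqrt(Kb x [ClO-]) = sqrt(3.33e-7 x 0.1020) = 0.000184 M.
pOH = 3.73, so pH = 14.00 - 3.73 = 10.27.

10.27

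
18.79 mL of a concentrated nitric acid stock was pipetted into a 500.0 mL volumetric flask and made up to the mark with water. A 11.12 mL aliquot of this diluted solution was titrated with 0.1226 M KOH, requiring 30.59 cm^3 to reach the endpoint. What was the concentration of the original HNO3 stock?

8.97 M

n(KOH) = 0.1226 x 0.03059 = 0.003750 mol.
n(HNO3) in the aliquot = 0.003750 mol.
[diluted HNO3] = 0.003750 / 0.01112 = 0.3373 M.
Dilution factor = 500.0/18.79 = 26.61, so [stock] = 0.3373 x 26.61 = 8.97 M.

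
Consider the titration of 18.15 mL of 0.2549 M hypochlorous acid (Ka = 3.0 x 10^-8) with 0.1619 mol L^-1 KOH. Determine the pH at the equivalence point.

n(HClO) = 0.2549 x 0.01815 = 0.004626 mol; V(KOH) at equivalence = 0.004626/0.1619 = 0.02858 L.
At equivalence all the acid is converted to ClO-; total volume = 0.01815 + 0.02858 = 0.04673 L, so [ClO-] = 0.004626/0.04673 = 0.09901 M.
Kb = Kw/Ka = 1.0e-14 / 3.0 x 10^-8 = 3.33e-7.
[OH^-] = sqrt(Kb x [ClO-]) = sqrt(3.33e-7 x 0.09901) = 0.000182 M.
pOH = 3.74, so pH = 14.00 - 3.74 = 10.26.

10.26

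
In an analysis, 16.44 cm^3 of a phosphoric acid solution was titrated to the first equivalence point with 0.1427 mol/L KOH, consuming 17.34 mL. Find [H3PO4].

0.151 M

n(KOH) = 0.1427 x 0.01734 = 0.002474 mol.
At the first equivalence point, 1 mol OH^- react per mol H3PO4, so n(H3PO4) = 0.002474 / 1 = 0.002474 mol.
[H3PO4] = 0.002474 / 0.01644 L = 0.151 M.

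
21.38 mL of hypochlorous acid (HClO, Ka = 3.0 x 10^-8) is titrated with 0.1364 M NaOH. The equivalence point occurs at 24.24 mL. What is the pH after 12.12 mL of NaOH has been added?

12.12 mL is exactly half the equivalence volume (24.24/2), i.e. the half-equivalence point.
There, n(HA) = n(A^-), so pH = pKa = -log(3.0 x 10^-8) = 7.52.

7.52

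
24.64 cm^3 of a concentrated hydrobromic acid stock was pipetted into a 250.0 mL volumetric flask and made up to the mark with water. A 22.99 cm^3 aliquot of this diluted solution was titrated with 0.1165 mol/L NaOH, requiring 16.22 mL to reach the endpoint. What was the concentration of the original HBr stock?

0.834 M

n(NaOH) = 0.1165 x 0.01622 = 0.001890 mol.
n(HBr) in the aliquot = 0.001890 mol.
[diluted HBr] = 0.001890 / 0.02299 = 0.08219 M.
Dilution factor = 250.0/24.64 = 10.15, so [stock] = 0.08219 x 10.15 = 0.834 M.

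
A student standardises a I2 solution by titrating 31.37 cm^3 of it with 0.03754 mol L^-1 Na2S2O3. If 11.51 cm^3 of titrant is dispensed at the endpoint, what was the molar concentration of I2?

0.00689 M

n(Na2S2O3) = 0.03754 x 0.01151 = 0.0004321 mol.
From the balanced equation, 2 mol Na2S2O3 reacts with 1 mol I2, so n(I2) = 0.0004321 x 1/2 = 0.0002160 mol.
[I2] = 0.0002160 / 0.03137 L = 0.00689 M.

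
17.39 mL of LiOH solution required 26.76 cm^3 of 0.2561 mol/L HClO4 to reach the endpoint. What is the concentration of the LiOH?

0.394 M

n(HClO4) delivered = 0.2561 x 0.02676 = 0.006853 mol.
For a 1:1 reaction, n(LiOH) = 0.006853 mol.
[LiOH] = 0.006853 mol / 0.01739 L = 0.394 M.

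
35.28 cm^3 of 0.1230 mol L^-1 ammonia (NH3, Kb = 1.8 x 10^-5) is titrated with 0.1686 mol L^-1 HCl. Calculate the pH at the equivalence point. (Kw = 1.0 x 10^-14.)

5.20

n(NH3) = 0.1230 x 0.03528 = 0.004339 mol; V(HCl) at equivalence = 0.004339/0.1686 = 0.02574 L.
At equivalence the base is fully converted to NH4+; total volume = 0.06102 L, so [NH4+] = 0.004339/0.06102 = 0.07112 M.
Ka(NH4+) = Kw/Kb = 1.0e-14 / 1.8 x 10^-5 = 5.56e-10.
[H^+] = sqrt(Ka x [NH4+]) = sqrt(5.56e-10 x 0.07112) = 6.29e-6 M.
pH = -log(6.29e-6) = 5.20.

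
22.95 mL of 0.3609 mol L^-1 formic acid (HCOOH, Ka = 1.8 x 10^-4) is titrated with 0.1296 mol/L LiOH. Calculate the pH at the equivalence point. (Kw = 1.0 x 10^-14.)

n(HCOOH) = 0.3609 x 0.02295 = 0.008283 mol; V(LiOH) at equivalence = 0.008283/0.1296 = 0.06391 L.
At equivalence all the acid is converted to HCOO-; total volume = 0.02295 + 0.06391 = 0.08686 L, so [HCOO-] = 0.008283/0.08686 = 0.09536 M.
Kb = Kw/Ka = 1.0e-14 / 1.8 x 10^-4 = 5.56e-11.
[OH^-] = sqrt(Kb x [HCOO-]) = sqrt(5.56e-11 x 0.09536) = 2.30e-6 M.
pOH = 5.64, so pH = 14.00 - 5.64 = 8.36.

8.36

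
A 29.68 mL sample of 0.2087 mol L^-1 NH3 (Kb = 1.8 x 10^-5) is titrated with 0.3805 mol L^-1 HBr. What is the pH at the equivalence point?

n(NH3) = 0.2087 x 0.02968 = 0.006194 mol; V(HBr) at equivalence = 0.006194/0.3805 = 0.01628 L.
At equivalence the base is fully converted to NH4+; total volume = 0.04596 L, so [NH4+] = 0.006194/0.04596 = 0.1348 M.
Ka(NH4+) = Kw/Kb = 1.0e-14 / 1.8 x 10^-5 = 5.56e-10.
[H^+] = sqrt(Ka x [NH4+]) = sqrt(5.56e-10 x 0.1348) = 8.65e-6 M.
pH = -log(8.65e-6) = 5.06.

5.06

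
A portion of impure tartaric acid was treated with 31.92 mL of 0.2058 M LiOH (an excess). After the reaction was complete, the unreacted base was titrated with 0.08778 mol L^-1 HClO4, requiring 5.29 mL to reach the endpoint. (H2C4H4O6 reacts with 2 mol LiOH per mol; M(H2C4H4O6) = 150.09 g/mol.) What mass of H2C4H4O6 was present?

0.458 g

Total n(LiOH) added = 0.2058 x 0.03192 = 0.006569 mol.
n(HClO4) used = 0.08778 x 0.005290 = 0.0004644 mol, which equals the excess n(LiOH).
So n(LiOH) consumed by the sample = 0.006569 - 0.0004644 = 0.006105 mol.
n(H2C4H4O6) = 0.006105 / 2 = 0.003052 mol.
mass = 0.003052 mol x 150.09 g/mol = 0.458 g.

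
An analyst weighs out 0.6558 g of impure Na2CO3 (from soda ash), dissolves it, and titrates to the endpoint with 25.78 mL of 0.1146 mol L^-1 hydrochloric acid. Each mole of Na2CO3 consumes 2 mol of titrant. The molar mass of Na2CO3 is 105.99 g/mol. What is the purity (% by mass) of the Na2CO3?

23.9%

n(HCl) = 0.1146 x 0.02578 = 0.002954 mol.
n(Na2CO3) = 0.002954 / 2 = 0.001477 mol.
mass of Na2CO3 = 0.001477 x 105.99 = 0.1566 g.
% purity = 0.1566 / 0.6558 x 100 = 23.9%.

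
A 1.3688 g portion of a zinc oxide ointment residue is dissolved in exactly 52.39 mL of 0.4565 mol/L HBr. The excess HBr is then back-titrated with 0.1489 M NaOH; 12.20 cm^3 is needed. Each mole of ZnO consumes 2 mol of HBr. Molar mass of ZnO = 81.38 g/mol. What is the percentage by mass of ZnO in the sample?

Total n(HBr) added = 0.4565 x 0.05239 = 0.02392 mol.
n(NaOH) used = 0.1489 x 0.01220 = 0.001817 mol, which equals the excess n(HBr).
So n(HBr) consumed by the sample = 0.02392 - 0.001817 = 0.02210 mol.
n(ZnO) = 0.02210 / 2 = 0.01105 mol.
mass ZnO = 0.01105 x 81.38 = 0.8992 g, so %ZnO = 0.8992/1.3688 x 100 = 65.7%.

65.7%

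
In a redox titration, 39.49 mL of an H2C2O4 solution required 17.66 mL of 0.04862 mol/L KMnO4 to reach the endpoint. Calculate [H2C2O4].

n(KMnO4) = 0.04862 x 0.01766 = 0.0008586 mol.
From the balanced equation, 2 mol KMnO4 reacts with 5 mol H2C2O4, so n(H2C2O4) = 0.0008586 x 5/2 = 0.002147 mol.
[H2C2O4] = 0.002147 / 0.03949 L = 0.0544 M.

0.0544 M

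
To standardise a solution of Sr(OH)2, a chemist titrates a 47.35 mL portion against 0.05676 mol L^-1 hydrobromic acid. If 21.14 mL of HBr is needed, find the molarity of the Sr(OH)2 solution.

n(HBr) delivered = 0.05676 x 0.02114 = 0.001200 mol.
The reaction is 1 Sr(OH)2 + 2 HBr, so n(Sr(OH)2) = 0.001200 x 1/2 = 0.0006000 mol.
[Sr(OH)2] = 0.0006000 mol / 0.04735 L = 0.0127 M.

0.0127 M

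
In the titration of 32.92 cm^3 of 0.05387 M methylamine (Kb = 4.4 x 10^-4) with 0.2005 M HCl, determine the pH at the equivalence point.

n(CH3NH2) = 0.05387 x 0.03292 = 0.001773 mol; V(HCl) at equivalence = 0.001773/0.2005 = 0.008845 L.
At equivalence the base is fully converted to CH3NH3+; total volume = 0.04176 L, so [CH3NH3+] = 0.001773/0.04176 = 0.04246 M.
Ka(CH3NH3+) = Kw/Kb = 1.0e-14 / 4.4 x 10^-4 = 2.27e-11.
[H^+] = sqrt(Ka x [CH3NH3+]) = sqrt(2.27e-11 x 0.04246) = 9.82e-7 M.
pH = -log(9.82e-7) = 6.01.

6.01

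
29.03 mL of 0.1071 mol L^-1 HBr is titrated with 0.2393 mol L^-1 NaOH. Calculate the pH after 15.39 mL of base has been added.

12.11

n(acid) = 0.1071 x 0.02903 = 0.003109 mol; n(NaOH) added = 0.2393 x 0.01539 = 0.003683 mol.
Base is in excess by 0.003683 - 0.003109 = 0.0005737 mol in a total volume of 0.04442 L.
[OH^-] = 0.0005737/0.04442 = 0.01292 M, so pOH = 1.89 and pH = 14.00 - 1.89 = 12.11.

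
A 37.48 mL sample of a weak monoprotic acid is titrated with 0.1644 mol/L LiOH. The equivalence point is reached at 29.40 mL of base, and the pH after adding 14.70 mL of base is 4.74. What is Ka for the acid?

1.8 x 10^-5

14.70 mL is half of the equivalence volume, so this is the half-equivalence point where [HA] = [A^-].
At half-equivalence pH = pKa, so pKa = 4.74.
Ka = 10^(-4.74) = 1.8 x 10^-5.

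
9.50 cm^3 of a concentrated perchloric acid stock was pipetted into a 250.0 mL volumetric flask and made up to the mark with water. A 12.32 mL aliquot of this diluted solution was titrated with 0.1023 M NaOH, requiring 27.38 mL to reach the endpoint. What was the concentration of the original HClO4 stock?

5.98 M

n(NaOH) = 0.1023 x 0.02738 = 0.002801 mol.
n(HClO4) in the aliquot = 0.002801 mol.
[diluted HClO4] = 0.002801 / 0.01232 = 0.2274 M.
Dilution factor = 250.0/9.500 = 26.32, so [stock] = 0.2274 x 26.32 = 5.98 M.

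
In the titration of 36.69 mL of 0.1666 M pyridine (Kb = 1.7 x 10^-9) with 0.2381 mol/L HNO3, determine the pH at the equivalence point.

n(C5H5N) = 0.1666 x 0.03669 = 0.006113 mol; V(HNO3) at equivalence = 0.006113/0.2381 = 0.02567 L.
At equivalence the base is fully converted to C5H5NH+; total volume = 0.06236 L, so [C5H5NH+] = 0.006113/0.06236 = 0.09802 M.
Ka(C5H5NH+) = Kw/Kb = 1.0e-14 / 1.7 x 10^-9 = 5.88e-6.
[H^+] = sqrt(Ka x [C5H5NH+]) = sqrt(5.88e-6 x 0.09802) = 0.000759 M.
pH = -log(0.000759) = 3.12.

3.12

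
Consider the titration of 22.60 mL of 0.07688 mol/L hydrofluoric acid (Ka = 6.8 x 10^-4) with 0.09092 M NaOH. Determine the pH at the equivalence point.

7.89

n(HF) = 0.07688 x 0.02260 = 0.001737 mol; V(NaOH) at equivalence = 0.001737/0.09092 = 0.01911 L.
At equivalence all the acid is converted to F-; total volume = 0.02260 + 0.01911 = 0.04171 L, so [F-] = 0.001737/0.04171 = 0.04166 M.
Kb = Kw/Ka = 1.0e-14 / 6.8 x 10^-4 = 1.47e-11.
[OH^-] = sqrt(Kb x [F-]) = sqrt(1.47e-11 x 0.04166) = 7.83e-7 M.
pOH = 6.11, so pH = 14.00 - 6.11 = 7.89.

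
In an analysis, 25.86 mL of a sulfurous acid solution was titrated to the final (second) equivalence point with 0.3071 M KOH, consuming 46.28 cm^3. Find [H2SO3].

n(KOH) = 0.3071 x 0.04628 = 0.01421 mol.
At the final (second) equivalence point, 2 mol OH^- react per mol H2SO3, so n(H2SO3) = 0.01421 / 2 = 0.007106 mol.
[H2SO3] = 0.007106 / 0.02586 L = 0.275 M.

0.275 M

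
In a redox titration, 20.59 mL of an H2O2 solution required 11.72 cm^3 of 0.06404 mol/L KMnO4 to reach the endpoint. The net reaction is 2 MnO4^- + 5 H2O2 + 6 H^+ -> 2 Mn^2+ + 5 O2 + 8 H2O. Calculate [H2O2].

n(KMnO4) = 0.06404 x 0.01172 = 0.0007505 mol.
From the balanced equation, 2 mol KMnO4 reacts with 5 mol H2O2, so n(H2O2) = 0.0007505 x 5/2 = 0.001876 mol.
[H2O2] = 0.001876 / 0.02059 L = 0.0911 M.

0.0911 M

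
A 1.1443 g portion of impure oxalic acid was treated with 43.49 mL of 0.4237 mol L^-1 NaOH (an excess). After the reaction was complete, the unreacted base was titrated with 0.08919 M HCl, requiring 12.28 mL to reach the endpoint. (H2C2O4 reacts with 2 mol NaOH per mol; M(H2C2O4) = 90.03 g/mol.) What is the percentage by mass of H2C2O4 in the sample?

68.2%

Total n(NaOH) added = 0.4237 x 0.04349 = 0.01843 mol.
n(HCl) used = 0.08919 x 0.01228 = 0.001095 mol, which equals the excess n(NaOH).
So n(NaOH) consumed by the sample = 0.01843 - 0.001095 = 0.01733 mol.
n(H2C2O4) = 0.01733 / 2 = 0.008666 mol.
mass H2C2O4 = 0.008666 x 90.03 = 0.7802 g, so %H2C2O4 = 0.7802/1.1443 x 100 = 68.2%.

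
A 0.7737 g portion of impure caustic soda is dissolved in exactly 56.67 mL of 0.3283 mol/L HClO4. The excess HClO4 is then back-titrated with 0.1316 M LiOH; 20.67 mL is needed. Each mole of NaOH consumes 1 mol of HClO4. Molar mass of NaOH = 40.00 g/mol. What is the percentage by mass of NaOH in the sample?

82.1%

Total n(HClO4) added = 0.3283 x 0.05667 = 0.01860 mol.
n(LiOH) used = 0.1316 x 0.02067 = 0.002720 mol, which equals the excess n(HClO4).
So n(HClO4) consumed by the sample = 0.01860 - 0.002720 = 0.01588 mol.
n(NaOH) = 0.01588 / 1 = 0.01588 mol.
mass NaOH = 0.01588 x 40.00 = 0.6354 g, so %NaOH = 0.6354/0.7737 x 100 = 82.1%.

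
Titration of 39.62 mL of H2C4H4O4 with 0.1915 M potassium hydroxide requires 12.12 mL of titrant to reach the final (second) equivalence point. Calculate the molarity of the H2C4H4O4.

0.0293 M

n(KOH) = 0.1915 x 0.01212 = 0.002321 mol.
At the final (second) equivalence point, 2 mol OH^- react per mol H2C4H4O4, so n(H2C4H4O4) = 0.002321 / 2 = 0.001160 mol.
[H2C4H4O4] = 0.001160 / 0.03962 L = 0.0293 M.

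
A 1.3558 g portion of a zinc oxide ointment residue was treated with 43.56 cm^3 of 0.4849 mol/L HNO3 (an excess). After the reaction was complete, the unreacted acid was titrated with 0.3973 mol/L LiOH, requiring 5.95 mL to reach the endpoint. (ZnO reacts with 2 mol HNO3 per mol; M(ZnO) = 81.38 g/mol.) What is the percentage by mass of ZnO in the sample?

Total n(HNO3) added = 0.4849 x 0.04356 = 0.02112 mol.
n(LiOH) used = 0.3973 x 0.005950 = 0.002364 mol, which equals the excess n(HNO3).
So n(HNO3) consumed by the sample = 0.02112 - 0.002364 = 0.01876 mol.
n(ZnO) = 0.01876 / 2 = 0.009379 mol.
mass ZnO = 0.009379 x 81.38 = 0.7633 g, so %ZnO = 0.7633/1.3558 x 100 = 56.3%.

56.3%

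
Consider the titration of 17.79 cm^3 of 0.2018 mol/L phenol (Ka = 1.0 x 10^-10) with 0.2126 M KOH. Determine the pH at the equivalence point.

11.51

n(C6H5OH) = 0.2018 x 0.01779 = 0.003590 mol; V(KOH) at equivalence = 0.003590/0.2126 = 0.01689 L.
At equivalence all the acid is converted to C6H5O-; total volume = 0.01779 + 0.01689 = 0.03468 L, so [C6H5O-] = 0.003590/0.03468 = 0.1035 M.
Kb = Kw/Ka = 1.0e-14 / 1.0 x 10^-10 = 0.000100.
[OH^-] = sqrt(Kb x [C6H5O-]) = sqrt(0.000100 x 0.1035) = 0.00322 M.
pOH = 2.49, so pH = 14.00 - 2.49 = 11.51.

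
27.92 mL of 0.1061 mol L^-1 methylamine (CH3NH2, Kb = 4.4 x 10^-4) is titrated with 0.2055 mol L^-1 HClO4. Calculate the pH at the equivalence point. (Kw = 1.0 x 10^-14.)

n(CH3NH2) = 0.1061 x 0.02792 = 0.002962 mol; V(HClO4) at equivalence = 0.002962/0.2055 = 0.01442 L.
At equivalence the base is fully converted to CH3NH3+; total volume = 0.04234 L, so [CH3NH3+] = 0.002962/0.04234 = 0.06997 M.
Ka(CH3NH3+) = Kw/Kb = 1.0e-14 / 4.4 x 10^-4 = 2.27e-11.
[H^+] = sqrt(Ka x [CH3NH3+]) = sqrt(2.27e-11 x 0.06997) = 1.26e-6 M.
pH = -log(1.26e-6) = 5.90.

5.90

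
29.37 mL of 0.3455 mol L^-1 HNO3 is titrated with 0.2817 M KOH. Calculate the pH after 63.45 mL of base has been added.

12.92

n(acid) = 0.3455 x 0.02937 = 0.01015 mol; n(KOH) added = 0.2817 x 0.06345 = 0.01787 mol.
Base is in excess by 0.01787 - 0.01015 = 0.007727 mol in a total volume of 0.09282 L.
[OH^-] = 0.007727/0.09282 = 0.08324 M, so pOH = 1.08 and pH = 14.00 - 1.08 = 12.92.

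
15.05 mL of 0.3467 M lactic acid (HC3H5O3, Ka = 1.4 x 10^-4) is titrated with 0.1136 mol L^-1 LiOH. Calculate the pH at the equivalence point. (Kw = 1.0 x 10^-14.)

n(HC3H5O3) = 0.3467 x 0.01505 = 0.005218 mol; V(LiOH) at equivalence = 0.005218/0.1136 = 0.04593 L.
At equivalence all the acid is converted to C3H5O3-; total volume = 0.01505 + 0.04593 = 0.06098 L, so [C3H5O3-] = 0.005218/0.06098 = 0.08556 M.
Kb = Kw/Ka = 1.0e-14 / 1.4 x 10^-4 = 7.14e-11.
[OH^-] = sqrt(Kb x [C3H5O3-]) = sqrt(7.14e-11 x 0.08556) = 2.47e-6 M.
pOH = 5.61, so pH = 14.00 - 5.61 = 8.39.

8.39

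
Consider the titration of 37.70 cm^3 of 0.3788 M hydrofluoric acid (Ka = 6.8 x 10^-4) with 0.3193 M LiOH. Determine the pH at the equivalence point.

8.20

n(HF) = 0.3788 x 0.03770 = 0.01428 mol; V(LiOH) at equivalence = 0.01428/0.3193 = 0.04473 L.
At equivalence all the acid is converted to F-; total volume = 0.03770 + 0.04473 = 0.08243 L, so [F-] = 0.01428/0.08243 = 0.1733 M.
Kb = Kw/Ka = 1.0e-14 / 6.8 x 10^-4 = 1.47e-11.
[OH^-] = sqrt(Kb x [F-]) = sqrt(1.47e-11 x 0.1733) = 1.60e-6 M.
pOH = 5.80, so pH = 14.00 - 5.80 = 8.20.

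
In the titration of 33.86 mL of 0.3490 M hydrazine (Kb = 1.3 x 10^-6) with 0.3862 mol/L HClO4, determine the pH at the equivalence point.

4.43

n(N2H4) = 0.3490 x 0.03386 = 0.01182 mol; V(HClO4) at equivalence = 0.01182/0.3862 = 0.03060 L.
At equivalence the base is fully converted to N2H5+; total volume = 0.06446 L, so [N2H5+] = 0.01182/0.06446 = 0.1833 M.
Ka(N2H5+) = Kw/Kb = 1.0e-14 / 1.3 x 10^-6 = 7.69e-9.
[H^+] = sqrt(Ka x [N2H5+]) = sqrt(7.69e-9 x 0.1833) = 3.76e-5 M.
pH = -log(3.76e-5) = 4.43.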